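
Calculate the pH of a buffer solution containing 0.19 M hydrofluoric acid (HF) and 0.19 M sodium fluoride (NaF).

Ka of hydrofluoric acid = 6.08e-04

pKa = -log(6.08e-04) = 3.22. pH = pKa + log([A⁻]/[HA]) = 3.22 + log(0.19/0.19)

pH = 3.22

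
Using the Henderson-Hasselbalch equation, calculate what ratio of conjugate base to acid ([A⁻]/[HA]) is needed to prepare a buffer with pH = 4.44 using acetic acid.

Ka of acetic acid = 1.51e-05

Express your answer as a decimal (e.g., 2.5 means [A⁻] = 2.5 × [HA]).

pKa = -log(1.51e-05) = 4.8210. pH = pKa + log([A⁻]/[HA]), so log([A⁻]/[HA]) = pH − pKa = 4.44 − 4.8210 = -0.3810. [A⁻]/[HA] = 10^(-0.3810) = 0.416

[A⁻]/[HA] = 0.416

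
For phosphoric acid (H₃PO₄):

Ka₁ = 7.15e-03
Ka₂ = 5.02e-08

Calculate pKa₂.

pKa₂ = -log(Ka₂) = -log(5.02e-08) = 7.30.

pK_{a2} = 7.30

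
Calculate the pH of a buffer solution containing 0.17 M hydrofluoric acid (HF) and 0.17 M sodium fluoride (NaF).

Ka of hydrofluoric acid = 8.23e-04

pKa = -log(8.23e-04) = 3.08. pH = pKa + log([A⁻]/[HA]) = 3.08 + log(0.17/0.17)

pH = 3.08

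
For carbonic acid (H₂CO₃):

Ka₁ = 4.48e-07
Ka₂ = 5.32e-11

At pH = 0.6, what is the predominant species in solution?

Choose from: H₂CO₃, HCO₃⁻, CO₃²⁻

pKa₁ = 6.35, pKa₂ = 10.27. For a polyprotic acid the predominant species crosses at each pKa: below pKa_n the protonated form dominates, above it the deprotonated form does. At pH = 0.6, the predominant species is H₂CO₃.

H₂CO₃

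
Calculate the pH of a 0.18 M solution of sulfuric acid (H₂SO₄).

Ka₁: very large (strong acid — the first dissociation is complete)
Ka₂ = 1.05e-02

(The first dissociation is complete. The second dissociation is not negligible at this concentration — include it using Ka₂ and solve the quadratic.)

First dissociation is complete: [H⁺]₀ = [HSO₄⁻]₀ = C = 0.18 M. Second dissociation HSO₄⁻ ⇌ H⁺ + SO₄²⁻: let x = [SO₄²⁻]. Ka₂ = (C + x)·x / (C − x) = 1.05e-02 → x² + (C + Ka₂)·x − Ka₂·C = 0 → x² + 0.19050·x − 1.890e-03 = 0. x = (−0.19050 + √(0.19050² + 4 × 1.890e-03)) / 2 = 9.4523e-03 M. [H⁺] = C + x = 0.18 + 9.4523e-03 = 1.8945e-01 M. pH = -log(1.8945e-01) = 0.72.

pH = 0.72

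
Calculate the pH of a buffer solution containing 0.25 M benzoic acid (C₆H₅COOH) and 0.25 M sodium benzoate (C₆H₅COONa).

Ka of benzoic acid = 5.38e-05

pKa = -log(5.38e-05) = 4.27. pH = pKa + log([A⁻]/[HA]) = 4.27 + log(0.25/0.25)

pH = 4.27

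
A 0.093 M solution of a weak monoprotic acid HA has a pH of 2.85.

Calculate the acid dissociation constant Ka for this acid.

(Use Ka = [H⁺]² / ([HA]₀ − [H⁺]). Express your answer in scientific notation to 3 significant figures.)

[H⁺] = 10^(−pH) = 10^(−2.85) = 1.413e-03 M. For HA ⇌ H⁺ + A⁻, Ka = [H⁺][A⁻]/[HA] = [H⁺]² / ([HA]₀ − [H⁺]) = (1.413e-03)² / (0.093 − 1.413e-03) = 2.18e-05.

K_a = 2.18e-05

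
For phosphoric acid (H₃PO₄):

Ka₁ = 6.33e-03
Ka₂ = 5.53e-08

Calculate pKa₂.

pKa₂ = -log(Ka₂) = -log(5.53e-08) = 7.26.

pK_{a2} = 7.26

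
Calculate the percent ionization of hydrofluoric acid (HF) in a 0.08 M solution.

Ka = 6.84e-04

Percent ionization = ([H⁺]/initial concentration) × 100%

Using Ka equilibrium: x² + Ka×x - Ka×C = 0. Solving: [H⁺] = 7.0632e-03. Percent = (7.0632e-03/0.08) × 100

Percent ionization = 8.83%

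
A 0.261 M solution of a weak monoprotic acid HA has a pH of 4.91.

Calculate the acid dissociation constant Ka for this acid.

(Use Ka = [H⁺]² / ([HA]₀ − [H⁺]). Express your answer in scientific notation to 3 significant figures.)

[H⁺] = 10^(−pH) = 10^(−4.91) = 1.230e-05 M. For HA ⇌ H⁺ + A⁻, Ka = [H⁺][A⁻]/[HA] = [H⁺]² / ([HA]₀ − [H⁺]) = (1.230e-05)² / (0.261 − 1.230e-05) = 5.80e-10.

K_a = 5.80e-10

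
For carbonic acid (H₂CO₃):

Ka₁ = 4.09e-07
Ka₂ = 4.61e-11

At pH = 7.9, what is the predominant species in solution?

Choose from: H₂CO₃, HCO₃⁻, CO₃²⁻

pKa₁ = 6.39, pKa₂ = 10.34. For a polyprotic acid the predominant species crosses at each pKa: below pKa_n the protonated form dominates, above it the deprotonated form does. At pH = 7.9, the predominant species is HCO₃⁻.

HCO₃⁻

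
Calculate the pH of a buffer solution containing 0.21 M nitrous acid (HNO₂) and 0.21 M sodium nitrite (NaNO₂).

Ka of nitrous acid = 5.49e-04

pKa = -log(5.49e-04) = 3.26. pH = pKa + log([A⁻]/[HA]) = 3.26 + log(0.21/0.21)

pH = 3.26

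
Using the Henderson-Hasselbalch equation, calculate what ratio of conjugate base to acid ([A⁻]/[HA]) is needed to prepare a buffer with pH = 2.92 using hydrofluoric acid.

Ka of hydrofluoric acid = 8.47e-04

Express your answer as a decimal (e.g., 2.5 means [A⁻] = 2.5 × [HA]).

pKa = -log(8.47e-04) = 3.0721. pH = pKa + log([A⁻]/[HA]), so log([A⁻]/[HA]) = pH − pKa = 2.92 − 3.0721 = -0.1521. [A⁻]/[HA] = 10^(-0.1521) = 0.705

[A⁻]/[HA] = 0.705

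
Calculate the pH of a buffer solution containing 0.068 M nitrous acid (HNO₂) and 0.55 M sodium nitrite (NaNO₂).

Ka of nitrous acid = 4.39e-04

pKa = -log(4.39e-04) = 3.36. pH = pKa + log([A⁻]/[HA]) = 3.36 + log(0.55/0.068)

pH = 4.27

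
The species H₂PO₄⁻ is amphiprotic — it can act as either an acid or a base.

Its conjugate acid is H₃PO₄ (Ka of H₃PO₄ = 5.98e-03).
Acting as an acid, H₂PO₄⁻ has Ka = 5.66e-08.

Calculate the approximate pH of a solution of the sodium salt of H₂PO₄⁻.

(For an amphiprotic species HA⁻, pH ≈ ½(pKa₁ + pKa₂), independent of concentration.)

pKa₁ = -log(5.98e-03) = 2.22; pKa₂ = -log(5.66e-08) = 7.25. For an amphiprotic species, pH ≈ ½(pKa₁ + pKa₂) = ½(2.22 + 7.25) = 4.74.

pH = 4.74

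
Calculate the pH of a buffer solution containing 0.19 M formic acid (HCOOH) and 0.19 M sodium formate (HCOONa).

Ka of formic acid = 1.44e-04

pKa = -log(1.44e-04) = 3.84. pH = pKa + log([A⁻]/[HA]) = 3.84 + log(0.19/0.19)

pH = 3.84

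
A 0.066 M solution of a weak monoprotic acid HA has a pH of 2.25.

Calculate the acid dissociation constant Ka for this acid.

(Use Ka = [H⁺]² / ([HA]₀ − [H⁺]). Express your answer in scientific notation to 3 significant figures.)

[H⁺] = 10^(−pH) = 10^(−2.25) = 5.623e-03 M. For HA ⇌ H⁺ + A⁻, Ka = [H⁺][A⁻]/[HA] = [H⁺]² / ([HA]₀ − [H⁺]) = (5.623e-03)² / (0.066 − 5.623e-03) = 5.24e-04.

K_a = 5.24e-04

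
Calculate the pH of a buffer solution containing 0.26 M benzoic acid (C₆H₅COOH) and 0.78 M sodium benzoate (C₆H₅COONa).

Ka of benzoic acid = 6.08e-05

pKa = -log(6.08e-05) = 4.22. pH = pKa + log([A⁻]/[HA]) = 4.22 + log(0.78/0.26)

pH = 4.69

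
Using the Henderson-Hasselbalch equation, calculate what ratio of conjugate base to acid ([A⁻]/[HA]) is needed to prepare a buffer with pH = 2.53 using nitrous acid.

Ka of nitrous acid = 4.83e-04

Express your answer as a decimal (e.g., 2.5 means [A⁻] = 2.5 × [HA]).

pKa = -log(4.83e-04) = 3.3161. pH = pKa + log([A⁻]/[HA]), so log([A⁻]/[HA]) = pH − pKa = 2.53 − 3.3161 = -0.7861. [A⁻]/[HA] = 10^(-0.7861) = 0.164

[A⁻]/[HA] = 0.164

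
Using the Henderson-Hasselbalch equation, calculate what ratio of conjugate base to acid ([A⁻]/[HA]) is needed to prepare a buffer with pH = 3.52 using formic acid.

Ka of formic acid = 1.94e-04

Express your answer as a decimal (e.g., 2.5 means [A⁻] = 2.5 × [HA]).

pKa = -log(1.94e-04) = 3.7122. pH = pKa + log([A⁻]/[HA]), so log([A⁻]/[HA]) = pH − pKa = 3.52 − 3.7122 = -0.1922. [A⁻]/[HA] = 10^(-0.1922) = 0.642

[A⁻]/[HA] = 0.642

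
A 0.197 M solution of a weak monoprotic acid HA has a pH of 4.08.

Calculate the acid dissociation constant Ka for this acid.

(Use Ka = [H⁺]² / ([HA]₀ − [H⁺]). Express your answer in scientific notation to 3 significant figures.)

[H⁺] = 10^(−pH) = 10^(−4.08) = 8.318e-05 M. For HA ⇌ H⁺ + A⁻, Ka = [H⁺][A⁻]/[HA] = [H⁺]² / ([HA]₀ − [H⁺]) = (8.318e-05)² / (0.197 − 8.318e-05) = 3.51e-08.

K_a = 3.51e-08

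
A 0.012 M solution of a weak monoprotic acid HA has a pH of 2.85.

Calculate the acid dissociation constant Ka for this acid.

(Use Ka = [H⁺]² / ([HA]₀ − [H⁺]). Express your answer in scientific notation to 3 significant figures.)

[H⁺] = 10^(−pH) = 10^(−2.85) = 1.413e-03 M. For HA ⇌ H⁺ + A⁻, Ka = [H⁺][A⁻]/[HA] = [H⁺]² / ([HA]₀ − [H⁺]) = (1.413e-03)² / (0.012 − 1.413e-03) = 1.88e-04.

K_a = 1.88e-04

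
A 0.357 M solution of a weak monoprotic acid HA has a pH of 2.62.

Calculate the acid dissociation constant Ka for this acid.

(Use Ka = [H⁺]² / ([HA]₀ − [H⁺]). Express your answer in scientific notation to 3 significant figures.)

[H⁺] = 10^(−pH) = 10^(−2.62) = 2.399e-03 M. For HA ⇌ H⁺ + A⁻, Ka = [H⁺][A⁻]/[HA] = [H⁺]² / ([HA]₀ − [H⁺]) = (2.399e-03)² / (0.357 − 2.399e-03) = 1.62e-05.

K_a = 1.62e-05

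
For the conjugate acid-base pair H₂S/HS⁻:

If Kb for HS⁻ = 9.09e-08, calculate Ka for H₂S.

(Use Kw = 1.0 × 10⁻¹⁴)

For a conjugate pair Ka × Kb = Kw, so Ka = Kw/Kb = 1.0 × 10⁻¹⁴ / 9.09e-08 = 1.10e-07.

K_a = 1.10e-07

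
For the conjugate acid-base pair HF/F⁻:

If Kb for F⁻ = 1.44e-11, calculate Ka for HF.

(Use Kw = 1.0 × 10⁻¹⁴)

For a conjugate pair Ka × Kb = Kw, so Ka = Kw/Kb = 1.0 × 10⁻¹⁴ / 1.44e-11 = 6.94e-04.

K_a = 6.94e-04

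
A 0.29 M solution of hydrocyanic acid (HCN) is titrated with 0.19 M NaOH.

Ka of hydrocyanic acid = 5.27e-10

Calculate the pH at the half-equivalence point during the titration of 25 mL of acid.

At half-equivalence [HA] = [A⁻], so Henderson-Hasselbalch gives pH = pKa = -log(5.27e-10) = 9.28.

pH = pKa = 9.28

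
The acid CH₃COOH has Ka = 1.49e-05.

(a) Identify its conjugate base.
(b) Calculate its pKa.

(a) The conjugate base is formed by removing one H⁺ from CH₃COOH, giving CH₃COO⁻. (b) pKa = -log(Ka) = -log(1.49e-05) = 4.83.

Conjugate base: CH₃COO⁻; pK_a = 4.83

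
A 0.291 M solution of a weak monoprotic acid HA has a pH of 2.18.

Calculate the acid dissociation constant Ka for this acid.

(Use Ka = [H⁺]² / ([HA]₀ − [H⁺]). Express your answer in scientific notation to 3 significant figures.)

[H⁺] = 10^(−pH) = 10^(−2.18) = 6.607e-03 M. For HA ⇌ H⁺ + A⁻, Ka = [H⁺][A⁻]/[HA] = [H⁺]² / ([HA]₀ − [H⁺]) = (6.607e-03)² / (0.291 − 6.607e-03) = 1.53e-04.

K_a = 1.53e-04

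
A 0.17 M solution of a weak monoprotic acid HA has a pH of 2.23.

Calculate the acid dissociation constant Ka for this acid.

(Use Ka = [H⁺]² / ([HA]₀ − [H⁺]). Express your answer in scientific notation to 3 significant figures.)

[H⁺] = 10^(−pH) = 10^(−2.23) = 5.888e-03 M. For HA ⇌ H⁺ + A⁻, Ka = [H⁺][A⁻]/[HA] = [H⁺]² / ([HA]₀ − [H⁺]) = (5.888e-03)² / (0.17 − 5.888e-03) = 2.11e-04.

K_a = 2.11e-04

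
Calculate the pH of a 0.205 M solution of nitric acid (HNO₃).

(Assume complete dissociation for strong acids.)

[H⁺] = 0.205 M for strong acid. pH = -log[H⁺] = -log(0.205)

pH = 0.69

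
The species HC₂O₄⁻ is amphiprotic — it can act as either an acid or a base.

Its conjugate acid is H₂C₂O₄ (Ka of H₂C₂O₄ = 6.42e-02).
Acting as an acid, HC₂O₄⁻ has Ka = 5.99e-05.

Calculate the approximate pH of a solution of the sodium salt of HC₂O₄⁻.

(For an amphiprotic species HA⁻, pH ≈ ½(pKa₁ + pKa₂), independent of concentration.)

pKa₁ = -log(6.42e-02) = 1.19; pKa₂ = -log(5.99e-05) = 4.22. For an amphiprotic species, pH ≈ ½(pKa₁ + pKa₂) = ½(1.19 + 4.22) = 2.71.

pH = 2.71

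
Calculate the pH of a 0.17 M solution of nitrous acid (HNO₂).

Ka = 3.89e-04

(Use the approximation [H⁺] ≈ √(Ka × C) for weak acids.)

[H⁺] = √(Ka × C) = √(3.89e-04 × 0.17) = 8.1320e-03. pH = -log(8.1320e-03)

pH = 2.09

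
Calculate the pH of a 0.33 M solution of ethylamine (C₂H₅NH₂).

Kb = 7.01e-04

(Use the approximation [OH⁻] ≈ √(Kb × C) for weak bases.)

[OH⁻] = √(Kb × C) = √(7.01e-04 × 0.33) = 1.5210e-02. pOH = 1.82, pH = 14 - pOH

pH = 12.18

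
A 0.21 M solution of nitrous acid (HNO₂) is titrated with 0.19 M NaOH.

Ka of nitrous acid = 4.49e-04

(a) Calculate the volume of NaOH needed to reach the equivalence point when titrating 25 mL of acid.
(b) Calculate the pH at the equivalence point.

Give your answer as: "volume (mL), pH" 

moles acid = 0.21 × 25/1000 = 0.00525 mol; V_base = moles/0.19 × 1000 = 27.6 mL. At equivalence only the conjugate base is present: [A⁻] = 0.00525/0.053 = 9.9750e-02 M. Kb = Kw/Ka = 2.23e-11; [OH⁻] = √(Kb × [A⁻]) = 1.4905e-06; pOH = 5.83; pH = 14 - pOH = 8.17.

V = 27.6 mL, pH = 8.17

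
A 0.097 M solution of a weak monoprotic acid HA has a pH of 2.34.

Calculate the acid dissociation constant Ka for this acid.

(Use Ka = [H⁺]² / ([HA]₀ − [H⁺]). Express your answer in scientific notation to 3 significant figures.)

[H⁺] = 10^(−pH) = 10^(−2.34) = 4.571e-03 M. For HA ⇌ H⁺ + A⁻, Ka = [H⁺][A⁻]/[HA] = [H⁺]² / ([HA]₀ − [H⁺]) = (4.571e-03)² / (0.097 − 4.571e-03) = 2.26e-04.

K_a = 2.26e-04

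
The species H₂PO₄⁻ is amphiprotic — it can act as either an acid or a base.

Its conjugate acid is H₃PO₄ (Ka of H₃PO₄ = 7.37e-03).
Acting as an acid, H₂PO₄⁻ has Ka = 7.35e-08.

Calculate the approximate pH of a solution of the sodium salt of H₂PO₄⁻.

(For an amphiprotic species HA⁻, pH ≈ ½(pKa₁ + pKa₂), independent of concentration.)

pKa₁ = -log(7.37e-03) = 2.13; pKa₂ = -log(7.35e-08) = 7.13. For an amphiprotic species, pH ≈ ½(pKa₁ + pKa₂) = ½(2.13 + 7.13) = 4.63.

pH = 4.63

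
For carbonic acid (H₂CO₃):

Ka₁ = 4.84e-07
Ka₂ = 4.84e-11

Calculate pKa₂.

pKa₂ = -log(Ka₂) = -log(4.84e-11) = 10.32.

pK_{a2} = 10.32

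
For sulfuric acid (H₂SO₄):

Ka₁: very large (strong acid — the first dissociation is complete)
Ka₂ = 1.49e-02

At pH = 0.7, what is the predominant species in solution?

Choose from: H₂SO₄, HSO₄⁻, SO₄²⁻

The first dissociation is complete, so H₂SO₄ itself is never the predominant species in water; pKa₂ = -log(1.49e-02) = 1.83. For a polyprotic acid the predominant species crosses at each pKa: below pKa_n the protonated form dominates, above it the deprotonated form does. At pH = 0.7, the predominant species is HSO₄⁻.

HSO₄⁻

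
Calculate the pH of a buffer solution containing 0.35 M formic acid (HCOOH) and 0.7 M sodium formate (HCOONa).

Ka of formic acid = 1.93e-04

pKa = -log(1.93e-04) = 3.71. pH = pKa + log([A⁻]/[HA]) = 3.71 + log(0.7/0.35)

pH = 4.02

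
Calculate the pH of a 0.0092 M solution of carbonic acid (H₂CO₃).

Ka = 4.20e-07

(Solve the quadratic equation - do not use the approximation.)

x² + Ka×x - Ka×C = 0. Using quadratic formula: [H⁺] = 6.1951e-05

pH = 4.21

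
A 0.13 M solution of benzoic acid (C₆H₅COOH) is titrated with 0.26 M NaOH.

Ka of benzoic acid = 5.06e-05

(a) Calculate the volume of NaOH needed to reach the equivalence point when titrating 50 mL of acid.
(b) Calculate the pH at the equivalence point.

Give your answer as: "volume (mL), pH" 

moles acid = 0.13 × 50/1000 = 0.0065 mol; V_base = moles/0.26 × 1000 = 25.0 mL. At equivalence only the conjugate base is present: [A⁻] = 0.0065/0.075 = 8.6667e-02 M. Kb = Kw/Ka = 1.98e-10; [OH⁻] = √(Kb × [A⁻]) = 4.1386e-06; pOH = 5.38; pH = 14 - pOH = 8.62.

V = 25.0 mL, pH = 8.62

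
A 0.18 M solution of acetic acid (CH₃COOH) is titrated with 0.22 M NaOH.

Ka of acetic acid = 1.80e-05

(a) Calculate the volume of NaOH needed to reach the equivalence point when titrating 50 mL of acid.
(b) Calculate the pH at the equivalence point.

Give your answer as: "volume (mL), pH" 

moles acid = 0.18 × 50/1000 = 0.009 mol; V_base = moles/0.22 × 1000 = 40.9 mL. At equivalence only the conjugate base is present: [A⁻] = 0.009/0.091 = 9.9000e-02 M. Kb = Kw/Ka = 5.56e-10; [OH⁻] = √(Kb × [A⁻]) = 7.4162e-06; pOH = 5.13; pH = 14 - pOH = 8.87.

V = 40.9 mL, pH = 8.87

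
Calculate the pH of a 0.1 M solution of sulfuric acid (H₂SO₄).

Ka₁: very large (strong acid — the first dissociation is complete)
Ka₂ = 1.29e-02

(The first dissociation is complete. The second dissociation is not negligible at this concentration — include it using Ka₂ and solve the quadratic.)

First dissociation is complete: [H⁺]₀ = [HSO₄⁻]₀ = C = 0.1 M. Second dissociation HSO₄⁻ ⇌ H⁺ + SO₄²⁻: let x = [SO₄²⁻]. Ka₂ = (C + x)·x / (C − x) = 1.29e-02 → x² + (C + Ka₂)·x − Ka₂·C = 0 → x² + 0.11290·x − 1.290e-03 = 0. x = (−0.11290 + √(0.11290² + 4 × 1.290e-03)) / 2 = 1.0457e-02 M. [H⁺] = C + x = 0.1 + 1.0457e-02 = 1.1046e-01 M. pH = -log(1.1046e-01) = 0.96.

pH = 0.96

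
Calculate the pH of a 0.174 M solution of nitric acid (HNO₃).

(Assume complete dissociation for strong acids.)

[H⁺] = 0.174 M for strong acid. pH = -log[H⁺] = -log(0.174)

pH = 0.76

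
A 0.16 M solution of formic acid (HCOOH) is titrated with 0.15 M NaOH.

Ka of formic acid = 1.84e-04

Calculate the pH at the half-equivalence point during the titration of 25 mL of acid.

At half-equivalence [HA] = [A⁻], so Henderson-Hasselbalch gives pH = pKa = -log(1.84e-04) = 3.74.

pH = pKa = 3.74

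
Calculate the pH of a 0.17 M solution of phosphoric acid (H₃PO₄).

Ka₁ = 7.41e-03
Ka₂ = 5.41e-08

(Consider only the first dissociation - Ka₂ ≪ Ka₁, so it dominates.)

First dissociation dominates. From Ka₁ = [H⁺][HA⁻]/[H₂A], x² + Ka₁·x − Ka₁·C = 0 with C = 0.17 M and Ka₁ = 7.41e-03. Solving: [H⁺] = (−Ka₁ + √(Ka₁² + 4·Ka₁·C)) / 2 = 3.1980e-02 M. pH = -log(3.1980e-02) = 1.50.

pH = 1.50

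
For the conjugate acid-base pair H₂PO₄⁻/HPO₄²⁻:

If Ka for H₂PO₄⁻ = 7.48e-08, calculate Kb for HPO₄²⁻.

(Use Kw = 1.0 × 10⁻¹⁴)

For a conjugate pair Ka × Kb = Kw, so Kb = Kw/Ka = 1.0 × 10⁻¹⁴ / 7.48e-08 = 1.34e-07.

K_b = 1.34e-07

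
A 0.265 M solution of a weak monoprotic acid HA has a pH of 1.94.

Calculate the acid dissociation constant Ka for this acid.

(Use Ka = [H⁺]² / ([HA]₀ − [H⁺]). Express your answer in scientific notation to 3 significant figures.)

[H⁺] = 10^(−pH) = 10^(−1.94) = 1.148e-02 M. For HA ⇌ H⁺ + A⁻, Ka = [H⁺][A⁻]/[HA] = [H⁺]² / ([HA]₀ − [H⁺]) = (1.148e-02)² / (0.265 − 1.148e-02) = 5.20e-04.

K_a = 5.20e-04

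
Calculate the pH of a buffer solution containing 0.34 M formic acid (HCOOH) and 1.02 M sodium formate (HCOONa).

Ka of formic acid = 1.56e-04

pKa = -log(1.56e-04) = 3.81. pH = pKa + log([A⁻]/[HA]) = 3.81 + log(1.02/0.34)

pH = 4.28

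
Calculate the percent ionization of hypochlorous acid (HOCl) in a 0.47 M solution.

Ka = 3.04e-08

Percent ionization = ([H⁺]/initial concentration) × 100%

Using Ka equilibrium: x² + Ka×x - Ka×C = 0. Solving: [H⁺] = 1.1952e-04. Percent = (1.1952e-04/0.47) × 100

Percent ionization = 0.0254%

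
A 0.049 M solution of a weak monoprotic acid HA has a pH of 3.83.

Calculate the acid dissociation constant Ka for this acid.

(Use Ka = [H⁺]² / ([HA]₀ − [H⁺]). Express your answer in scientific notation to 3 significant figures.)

[H⁺] = 10^(−pH) = 10^(−3.83) = 1.479e-04 M. For HA ⇌ H⁺ + A⁻, Ka = [H⁺][A⁻]/[HA] = [H⁺]² / ([HA]₀ − [H⁺]) = (1.479e-04)² / (0.049 − 1.479e-04) = 4.48e-07.

K_a = 4.48e-07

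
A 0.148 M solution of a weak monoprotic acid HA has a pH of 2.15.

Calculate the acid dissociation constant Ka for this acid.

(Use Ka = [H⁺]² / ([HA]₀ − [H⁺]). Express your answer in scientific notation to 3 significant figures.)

[H⁺] = 10^(−pH) = 10^(−2.15) = 7.079e-03 M. For HA ⇌ H⁺ + A⁻, Ka = [H⁺][A⁻]/[HA] = [H⁺]² / ([HA]₀ − [H⁺]) = (7.079e-03)² / (0.148 − 7.079e-03) = 3.56e-04.

K_a = 3.56e-04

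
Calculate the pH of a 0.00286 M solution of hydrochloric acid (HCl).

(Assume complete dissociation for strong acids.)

[H⁺] = 0.00286 M for strong acid. pH = -log[H⁺] = -log(0.00286)

pH = 2.54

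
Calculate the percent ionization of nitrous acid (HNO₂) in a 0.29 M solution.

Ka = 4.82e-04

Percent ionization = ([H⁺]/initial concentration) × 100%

Using Ka equilibrium: x² + Ka×x - Ka×C = 0. Solving: [H⁺] = 1.1584e-02. Percent = (1.1584e-02/0.29) × 100

Percent ionization = 3.99%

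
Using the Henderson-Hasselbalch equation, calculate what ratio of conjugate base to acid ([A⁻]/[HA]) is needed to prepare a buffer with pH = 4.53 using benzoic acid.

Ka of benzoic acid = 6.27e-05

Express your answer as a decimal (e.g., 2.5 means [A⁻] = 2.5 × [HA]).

pKa = -log(6.27e-05) = 4.2027. pH = pKa + log([A⁻]/[HA]), so log([A⁻]/[HA]) = pH − pKa = 4.53 − 4.2027 = 0.3273. [A⁻]/[HA] = 10^(0.3273) = 2.12

[A⁻]/[HA] = 2.12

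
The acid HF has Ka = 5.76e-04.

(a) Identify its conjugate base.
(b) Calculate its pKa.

(a) The conjugate base is formed by removing one H⁺ from HF, giving F⁻. (b) pKa = -log(Ka) = -log(5.76e-04) = 3.24.

Conjugate base: F⁻; pK_a = 3.24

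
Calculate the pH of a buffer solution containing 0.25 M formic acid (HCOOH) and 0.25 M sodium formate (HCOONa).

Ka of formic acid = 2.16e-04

pKa = -log(2.16e-04) = 3.67. pH = pKa + log([A⁻]/[HA]) = 3.67 + log(0.25/0.25)

pH = 3.67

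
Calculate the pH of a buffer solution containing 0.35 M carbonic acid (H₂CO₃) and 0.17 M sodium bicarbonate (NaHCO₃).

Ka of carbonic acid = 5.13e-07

pKa = -log(5.13e-07) = 6.29. pH = pKa + log([A⁻]/[HA]) = 6.29 + log(0.17/0.35)

pH = 5.98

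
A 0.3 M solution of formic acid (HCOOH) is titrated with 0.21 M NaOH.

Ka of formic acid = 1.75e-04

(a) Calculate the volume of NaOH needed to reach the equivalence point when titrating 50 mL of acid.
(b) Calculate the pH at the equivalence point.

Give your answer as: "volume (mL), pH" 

moles acid = 0.3 × 50/1000 = 0.015 mol; V_base = moles/0.21 × 1000 = 71.4 mL. At equivalence only the conjugate base is present: [A⁻] = 0.015/0.121 = 1.2353e-01 M. Kb = Kw/Ka = 5.71e-11; [OH⁻] = √(Kb × [A⁻]) = 2.6568e-06; pOH = 5.58; pH = 14 - pOH = 8.42.

V = 71.4 mL, pH = 8.42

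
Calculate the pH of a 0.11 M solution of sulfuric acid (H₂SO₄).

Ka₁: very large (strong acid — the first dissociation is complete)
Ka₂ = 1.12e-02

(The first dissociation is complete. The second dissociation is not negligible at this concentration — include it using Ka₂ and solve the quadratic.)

First dissociation is complete: [H⁺]₀ = [HSO₄⁻]₀ = C = 0.11 M. Second dissociation HSO₄⁻ ⇌ H⁺ + SO₄²⁻: let x = [SO₄²⁻]. Ka₂ = (C + x)·x / (C − x) = 1.12e-02 → x² + (C + Ka₂)·x − Ka₂·C = 0 → x² + 0.12120·x − 1.232e-03 = 0. x = (−0.12120 + √(0.12120² + 4 × 1.232e-03)) / 2 = 9.4311e-03 M. [H⁺] = C + x = 0.11 + 9.4311e-03 = 1.1943e-01 M. pH = -log(1.1943e-01) = 0.92.

pH = 0.92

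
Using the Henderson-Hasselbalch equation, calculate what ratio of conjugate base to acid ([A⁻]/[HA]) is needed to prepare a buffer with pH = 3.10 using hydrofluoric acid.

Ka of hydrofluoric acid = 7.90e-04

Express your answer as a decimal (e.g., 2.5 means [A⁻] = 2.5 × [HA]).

pKa = -log(7.90e-04) = 3.1024. pH = pKa + log([A⁻]/[HA]), so log([A⁻]/[HA]) = pH − pKa = 3.10 − 3.1024 = -0.0024. [A⁻]/[HA] = 10^(-0.0024) = 0.995

[A⁻]/[HA] = 0.995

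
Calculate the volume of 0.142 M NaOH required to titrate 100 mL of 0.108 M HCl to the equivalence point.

At equivalence: moles acid = moles base. moles HCl = 0.108 × 100/1000 = 0.0108 mol. V_base = moles / 0.142 × 1000 = 76.1 mL.

V_{base} = 76.1 mL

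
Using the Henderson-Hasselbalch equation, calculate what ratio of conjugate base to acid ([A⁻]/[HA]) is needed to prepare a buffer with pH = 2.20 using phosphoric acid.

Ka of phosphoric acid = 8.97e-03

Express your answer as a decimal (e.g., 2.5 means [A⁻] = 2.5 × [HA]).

pKa = -log(8.97e-03) = 2.0472. pH = pKa + log([A⁻]/[HA]), so log([A⁻]/[HA]) = pH − pKa = 2.20 − 2.0472 = 0.1528. [A⁻]/[HA] = 10^(0.1528) = 1.42

[A⁻]/[HA] = 1.42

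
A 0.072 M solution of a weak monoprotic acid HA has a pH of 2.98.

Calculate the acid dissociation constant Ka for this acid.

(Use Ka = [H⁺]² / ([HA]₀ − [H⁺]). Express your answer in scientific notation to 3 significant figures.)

[H⁺] = 10^(−pH) = 10^(−2.98) = 1.047e-03 M. For HA ⇌ H⁺ + A⁻, Ka = [H⁺][A⁻]/[HA] = [H⁺]² / ([HA]₀ − [H⁺]) = (1.047e-03)² / (0.072 − 1.047e-03) = 1.55e-05.

K_a = 1.55e-05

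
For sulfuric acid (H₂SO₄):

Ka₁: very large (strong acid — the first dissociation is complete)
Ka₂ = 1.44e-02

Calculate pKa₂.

pKa₂ = -log(Ka₂) = -log(1.44e-02) = 1.84.

pK_{a2} = 1.84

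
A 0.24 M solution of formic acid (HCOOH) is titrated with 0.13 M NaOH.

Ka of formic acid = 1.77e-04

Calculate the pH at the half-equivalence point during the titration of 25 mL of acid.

At half-equivalence [HA] = [A⁻], so Henderson-Hasselbalch gives pH = pKa = -log(1.77e-04) = 3.75.

pH = pKa = 3.75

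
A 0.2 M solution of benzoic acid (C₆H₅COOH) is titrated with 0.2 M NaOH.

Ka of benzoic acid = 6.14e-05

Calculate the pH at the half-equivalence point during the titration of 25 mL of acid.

At half-equivalence [HA] = [A⁻], so Henderson-Hasselbalch gives pH = pKa = -log(6.14e-05) = 4.21.

pH = pKa = 4.21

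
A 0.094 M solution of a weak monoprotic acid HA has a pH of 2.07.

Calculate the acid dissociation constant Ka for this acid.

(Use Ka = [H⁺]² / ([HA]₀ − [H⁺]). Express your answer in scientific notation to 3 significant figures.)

[H⁺] = 10^(−pH) = 10^(−2.07) = 8.511e-03 M. For HA ⇌ H⁺ + A⁻, Ka = [H⁺][A⁻]/[HA] = [H⁺]² / ([HA]₀ − [H⁺]) = (8.511e-03)² / (0.094 − 8.511e-03) = 8.47e-04.

K_a = 8.47e-04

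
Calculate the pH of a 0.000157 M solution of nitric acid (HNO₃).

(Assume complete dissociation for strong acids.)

[H⁺] = 0.000157 M for strong acid. pH = -log[H⁺] = -log(0.000157)

pH = 3.80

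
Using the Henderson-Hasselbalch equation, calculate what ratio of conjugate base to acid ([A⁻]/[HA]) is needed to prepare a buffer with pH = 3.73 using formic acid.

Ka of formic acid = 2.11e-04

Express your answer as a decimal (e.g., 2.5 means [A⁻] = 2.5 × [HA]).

pKa = -log(2.11e-04) = 3.6757. pH = pKa + log([A⁻]/[HA]), so log([A⁻]/[HA]) = pH − pKa = 3.73 − 3.6757 = 0.0543. [A⁻]/[HA] = 10^(0.0543) = 1.13

[A⁻]/[HA] = 1.13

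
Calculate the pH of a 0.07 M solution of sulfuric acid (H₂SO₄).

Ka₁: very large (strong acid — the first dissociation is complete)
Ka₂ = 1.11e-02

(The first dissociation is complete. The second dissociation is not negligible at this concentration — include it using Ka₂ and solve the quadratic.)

First dissociation is complete: [H⁺]₀ = [HSO₄⁻]₀ = C = 0.07 M. Second dissociation HSO₄⁻ ⇌ H⁺ + SO₄²⁻: let x = [SO₄²⁻]. Ka₂ = (C + x)·x / (C − x) = 1.11e-02 → x² + (C + Ka₂)·x − Ka₂·C = 0 → x² + 0.08110·x − 7.770e-04 = 0. x = (−0.08110 + √(0.08110² + 4 × 7.770e-04)) / 2 = 8.6567e-03 M. [H⁺] = C + x = 0.07 + 8.6567e-03 = 7.8657e-02 M. pH = -log(7.8657e-02) = 1.10.

pH = 1.10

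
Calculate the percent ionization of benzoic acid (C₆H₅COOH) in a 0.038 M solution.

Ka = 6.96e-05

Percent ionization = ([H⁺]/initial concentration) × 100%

Using Ka equilibrium: x² + Ka×x - Ka×C = 0. Solving: [H⁺] = 1.5919e-03. Percent = (1.5919e-03/0.038) × 100

Percent ionization = 4.19%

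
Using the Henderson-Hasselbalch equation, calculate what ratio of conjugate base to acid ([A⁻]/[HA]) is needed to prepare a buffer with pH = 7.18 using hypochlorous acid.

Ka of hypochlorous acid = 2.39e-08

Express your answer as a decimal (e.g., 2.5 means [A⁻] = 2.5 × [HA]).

pKa = -log(2.39e-08) = 7.6216. pH = pKa + log([A⁻]/[HA]), so log([A⁻]/[HA]) = pH − pKa = 7.18 − 7.6216 = -0.4416. [A⁻]/[HA] = 10^(-0.4416) = 0.362

[A⁻]/[HA] = 0.362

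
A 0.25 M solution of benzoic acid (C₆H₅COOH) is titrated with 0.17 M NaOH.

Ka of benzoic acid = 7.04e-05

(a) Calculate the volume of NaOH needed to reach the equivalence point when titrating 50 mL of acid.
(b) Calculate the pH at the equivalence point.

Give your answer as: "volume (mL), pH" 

moles acid = 0.25 × 50/1000 = 0.0125 mol; V_base = moles/0.17 × 1000 = 73.5 mL. At equivalence only the conjugate base is present: [A⁻] = 0.0125/0.124 = 1.0119e-01 M. Kb = Kw/Ka = 1.42e-10; [OH⁻] = √(Kb × [A⁻]) = 3.7913e-06; pOH = 5.42; pH = 14 - pOH = 8.58.

V = 73.5 mL, pH = 8.58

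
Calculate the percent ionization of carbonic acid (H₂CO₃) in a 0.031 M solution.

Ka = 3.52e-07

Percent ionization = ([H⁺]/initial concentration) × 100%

Using Ka equilibrium: x² + Ka×x - Ka×C = 0. Solving: [H⁺] = 1.0428e-04. Percent = (1.0428e-04/0.031) × 100

Percent ionization = 0.336%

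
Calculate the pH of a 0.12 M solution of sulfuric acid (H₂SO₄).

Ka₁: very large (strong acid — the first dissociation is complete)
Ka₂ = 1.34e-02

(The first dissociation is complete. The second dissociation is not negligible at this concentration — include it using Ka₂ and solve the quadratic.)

First dissociation is complete: [H⁺]₀ = [HSO₄⁻]₀ = C = 0.12 M. Second dissociation HSO₄⁻ ⇌ H⁺ + SO₄²⁻: let x = [SO₄²⁻]. Ka₂ = (C + x)·x / (C − x) = 1.34e-02 → x² + (C + Ka₂)·x − Ka₂·C = 0 → x² + 0.13340·x − 1.608e-03 = 0. x = (−0.13340 + √(0.13340² + 4 × 1.608e-03)) / 2 = 1.1126e-02 M. [H⁺] = C + x = 0.12 + 1.1126e-02 = 1.3113e-01 M. pH = -log(1.3113e-01) = 0.88.

pH = 0.88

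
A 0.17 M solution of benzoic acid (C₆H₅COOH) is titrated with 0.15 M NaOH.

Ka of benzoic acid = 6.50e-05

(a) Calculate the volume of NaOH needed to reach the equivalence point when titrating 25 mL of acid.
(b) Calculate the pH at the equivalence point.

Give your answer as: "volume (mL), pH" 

moles acid = 0.17 × 25/1000 = 0.00425 mol; V_base = moles/0.15 × 1000 = 28.3 mL. At equivalence only the conjugate base is present: [A⁻] = 0.00425/0.053 = 7.9687e-02 M. Kb = Kw/Ka = 1.54e-10; [OH⁻] = √(Kb × [A⁻]) = 3.5014e-06; pOH = 5.46; pH = 14 - pOH = 8.54.

V = 28.3 mL, pH = 8.54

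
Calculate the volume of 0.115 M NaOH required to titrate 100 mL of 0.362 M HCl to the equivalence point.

At equivalence: moles acid = moles base. moles HCl = 0.362 × 100/1000 = 0.0362 mol. V_base = moles / 0.115 × 1000 = 314.8 mL.

V_{base} = 314.8 mL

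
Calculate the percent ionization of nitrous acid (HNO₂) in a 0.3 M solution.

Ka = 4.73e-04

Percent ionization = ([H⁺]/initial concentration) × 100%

Using Ka equilibrium: x² + Ka×x - Ka×C = 0. Solving: [H⁺] = 1.1678e-02. Percent = (1.1678e-02/0.3) × 100

Percent ionization = 3.89%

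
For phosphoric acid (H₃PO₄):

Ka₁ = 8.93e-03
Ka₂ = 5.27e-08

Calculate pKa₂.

pKa₂ = -log(Ka₂) = -log(5.27e-08) = 7.28.

pK_{a2} = 7.28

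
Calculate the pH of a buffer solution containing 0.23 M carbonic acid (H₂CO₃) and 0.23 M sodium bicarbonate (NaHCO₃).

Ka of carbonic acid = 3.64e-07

pKa = -log(3.64e-07) = 6.44. pH = pKa + log([A⁻]/[HA]) = 6.44 + log(0.23/0.23)

pH = 6.44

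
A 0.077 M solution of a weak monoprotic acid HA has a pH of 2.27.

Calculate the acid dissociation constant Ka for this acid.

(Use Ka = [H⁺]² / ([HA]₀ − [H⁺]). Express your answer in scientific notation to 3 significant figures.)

[H⁺] = 10^(−pH) = 10^(−2.27) = 5.370e-03 M. For HA ⇌ H⁺ + A⁻, Ka = [H⁺][A⁻]/[HA] = [H⁺]² / ([HA]₀ − [H⁺]) = (5.370e-03)² / (0.077 − 5.370e-03) = 4.03e-04.

K_a = 4.03e-04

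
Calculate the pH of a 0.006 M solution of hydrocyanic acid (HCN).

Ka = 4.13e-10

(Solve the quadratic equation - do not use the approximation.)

x² + Ka×x - Ka×C = 0. Using quadratic formula: [H⁺] = 1.5740e-06

pH = 5.80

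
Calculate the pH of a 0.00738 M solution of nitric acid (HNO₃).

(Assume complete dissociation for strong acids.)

[H⁺] = 0.00738 M for strong acid. pH = -log[H⁺] = -log(0.00738)

pH = 2.13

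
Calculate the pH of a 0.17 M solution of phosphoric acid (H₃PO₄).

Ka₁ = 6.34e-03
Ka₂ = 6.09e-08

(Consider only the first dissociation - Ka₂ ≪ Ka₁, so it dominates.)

First dissociation dominates. From Ka₁ = [H⁺][HA⁻]/[H₂A], x² + Ka₁·x − Ka₁·C = 0 with C = 0.17 M and Ka₁ = 6.34e-03. Solving: [H⁺] = (−Ka₁ + √(Ka₁² + 4·Ka₁·C)) / 2 = 2.9813e-02 M. pH = -log(2.9813e-02) = 1.53.

pH = 1.53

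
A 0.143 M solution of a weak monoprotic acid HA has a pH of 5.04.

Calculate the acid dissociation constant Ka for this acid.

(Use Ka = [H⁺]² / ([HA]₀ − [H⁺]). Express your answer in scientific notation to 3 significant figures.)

[H⁺] = 10^(−pH) = 10^(−5.04) = 9.120e-06 M. For HA ⇌ H⁺ + A⁻, Ka = [H⁺][A⁻]/[HA] = [H⁺]² / ([HA]₀ − [H⁺]) = (9.120e-06)² / (0.143 − 9.120e-06) = 5.82e-10.

K_a = 5.82e-10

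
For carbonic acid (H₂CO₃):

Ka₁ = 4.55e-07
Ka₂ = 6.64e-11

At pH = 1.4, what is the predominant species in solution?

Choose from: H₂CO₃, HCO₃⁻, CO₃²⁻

pKa₁ = 6.34, pKa₂ = 10.18. For a polyprotic acid the predominant species crosses at each pKa: below pKa_n the protonated form dominates, above it the deprotonated form does. At pH = 1.4, the predominant species is H₂CO₃.

H₂CO₃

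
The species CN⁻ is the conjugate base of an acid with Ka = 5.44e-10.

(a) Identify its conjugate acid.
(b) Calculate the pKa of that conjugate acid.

(a) The conjugate acid is formed by adding one H⁺ to CN⁻, giving HCN. (b) pKa = -log(Ka) = -log(5.44e-10) = 9.26.

Conjugate acid: HCN; pK_a = 9.26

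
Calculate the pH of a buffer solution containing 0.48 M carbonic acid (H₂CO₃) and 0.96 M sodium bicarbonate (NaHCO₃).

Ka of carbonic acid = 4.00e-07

pKa = -log(4.00e-07) = 6.40. pH = pKa + log([A⁻]/[HA]) = 6.40 + log(0.96/0.48)

pH = 6.70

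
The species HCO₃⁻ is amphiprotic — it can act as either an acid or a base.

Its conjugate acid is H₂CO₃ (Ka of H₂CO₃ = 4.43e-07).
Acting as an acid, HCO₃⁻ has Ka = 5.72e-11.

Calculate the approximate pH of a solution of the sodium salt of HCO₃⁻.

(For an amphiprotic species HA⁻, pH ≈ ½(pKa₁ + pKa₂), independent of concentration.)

pKa₁ = -log(4.43e-07) = 6.35; pKa₂ = -log(5.72e-11) = 10.24. For an amphiprotic species, pH ≈ ½(pKa₁ + pKa₂) = ½(6.35 + 10.24) = 8.30.

pH = 8.30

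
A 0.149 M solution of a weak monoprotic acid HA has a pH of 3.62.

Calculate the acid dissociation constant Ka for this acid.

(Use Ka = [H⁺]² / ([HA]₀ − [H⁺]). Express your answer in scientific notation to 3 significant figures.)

[H⁺] = 10^(−pH) = 10^(−3.62) = 2.399e-04 M. For HA ⇌ H⁺ + A⁻, Ka = [H⁺][A⁻]/[HA] = [H⁺]² / ([HA]₀ − [H⁺]) = (2.399e-04)² / (0.149 − 2.399e-04) = 3.87e-07.

K_a = 3.87e-07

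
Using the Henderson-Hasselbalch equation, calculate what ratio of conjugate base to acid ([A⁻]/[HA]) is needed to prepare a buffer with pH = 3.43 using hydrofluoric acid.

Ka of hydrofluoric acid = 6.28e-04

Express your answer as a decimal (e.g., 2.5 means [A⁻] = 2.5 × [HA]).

pKa = -log(6.28e-04) = 3.2020. pH = pKa + log([A⁻]/[HA]), so log([A⁻]/[HA]) = pH − pKa = 3.43 − 3.2020 = 0.2280. [A⁻]/[HA] = 10^(0.2280) = 1.69

[A⁻]/[HA] = 1.69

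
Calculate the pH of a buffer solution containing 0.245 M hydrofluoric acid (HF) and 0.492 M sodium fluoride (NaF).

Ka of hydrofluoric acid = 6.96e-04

pKa = -log(6.96e-04) = 3.16. pH = pKa + log([A⁻]/[HA]) = 3.16 + log(0.492/0.245)

pH = 3.46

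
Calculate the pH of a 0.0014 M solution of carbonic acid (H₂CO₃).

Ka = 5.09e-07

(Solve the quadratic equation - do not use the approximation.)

x² + Ka×x - Ka×C = 0. Using quadratic formula: [H⁺] = 2.6441e-05

pH = 4.58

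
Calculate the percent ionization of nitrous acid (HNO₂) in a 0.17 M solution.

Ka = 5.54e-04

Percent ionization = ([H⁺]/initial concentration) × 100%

Using Ka equilibrium: x² + Ka×x - Ka×C = 0. Solving: [H⁺] = 9.4316e-03. Percent = (9.4316e-03/0.17) × 100

Percent ionization = 5.55%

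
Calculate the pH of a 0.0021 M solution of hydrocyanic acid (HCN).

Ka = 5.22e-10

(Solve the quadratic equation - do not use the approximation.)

x² + Ka×x - Ka×C = 0. Using quadratic formula: [H⁺] = 1.0467e-06

pH = 5.98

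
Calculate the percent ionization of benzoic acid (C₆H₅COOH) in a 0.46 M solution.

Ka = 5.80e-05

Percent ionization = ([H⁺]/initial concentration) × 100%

Using Ka equilibrium: x² + Ka×x - Ka×C = 0. Solving: [H⁺] = 5.1364e-03. Percent = (5.1364e-03/0.46) × 100

Percent ionization = 1.12%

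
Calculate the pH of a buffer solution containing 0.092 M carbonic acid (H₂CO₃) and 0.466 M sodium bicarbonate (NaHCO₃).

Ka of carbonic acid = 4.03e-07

pKa = -log(4.03e-07) = 6.39. pH = pKa + log([A⁻]/[HA]) = 6.39 + log(0.466/0.092)

pH = 7.10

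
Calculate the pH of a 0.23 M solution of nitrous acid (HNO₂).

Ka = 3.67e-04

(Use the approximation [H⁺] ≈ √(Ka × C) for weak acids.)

[H⁺] = √(Ka × C) = √(3.67e-04 × 0.23) = 9.1875e-03. pH = -log(9.1875e-03)

pH = 2.04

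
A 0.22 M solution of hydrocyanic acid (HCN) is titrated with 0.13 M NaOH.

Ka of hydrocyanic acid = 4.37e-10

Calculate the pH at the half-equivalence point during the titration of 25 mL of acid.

At half-equivalence [HA] = [A⁻], so Henderson-Hasselbalch gives pH = pKa = -log(4.37e-10) = 9.36.

pH = pKa = 9.36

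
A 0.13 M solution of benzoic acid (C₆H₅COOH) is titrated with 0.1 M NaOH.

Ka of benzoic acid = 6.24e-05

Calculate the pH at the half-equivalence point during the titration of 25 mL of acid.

At half-equivalence [HA] = [A⁻], so Henderson-Hasselbalch gives pH = pKa = -log(6.24e-05) = 4.20.

pH = pKa = 4.20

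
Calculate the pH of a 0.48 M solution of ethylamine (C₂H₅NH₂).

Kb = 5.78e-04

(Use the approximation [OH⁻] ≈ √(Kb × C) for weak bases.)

[OH⁻] = √(Kb × C) = √(5.78e-04 × 0.48) = 1.6657e-02. pOH = 1.78, pH = 14 - pOH

pH = 12.22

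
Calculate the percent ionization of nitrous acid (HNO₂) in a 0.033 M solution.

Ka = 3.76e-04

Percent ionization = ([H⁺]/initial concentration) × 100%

Using Ka equilibrium: x² + Ka×x - Ka×C = 0. Solving: [H⁺] = 3.3395e-03. Percent = (3.3395e-03/0.033) × 100

Percent ionization = 10.1%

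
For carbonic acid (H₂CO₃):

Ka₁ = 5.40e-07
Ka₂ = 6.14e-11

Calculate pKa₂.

pKa₂ = -log(Ka₂) = -log(6.14e-11) = 10.21.

pK_{a2} = 10.21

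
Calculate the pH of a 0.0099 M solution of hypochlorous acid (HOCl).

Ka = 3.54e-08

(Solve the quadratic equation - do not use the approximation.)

x² + Ka×x - Ka×C = 0. Using quadratic formula: [H⁺] = 1.8703e-05

pH = 4.73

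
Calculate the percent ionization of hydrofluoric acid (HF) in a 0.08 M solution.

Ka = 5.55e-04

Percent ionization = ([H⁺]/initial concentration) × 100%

Using Ka equilibrium: x² + Ka×x - Ka×C = 0. Solving: [H⁺] = 6.3916e-03. Percent = (6.3916e-03/0.08) × 100

Percent ionization = 7.99%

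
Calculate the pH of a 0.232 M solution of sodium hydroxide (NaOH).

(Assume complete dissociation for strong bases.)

[OH⁻] = 0.232 M for strong base. pOH = -log[OH⁻] = 0.63, pH = 14 - pOH

pH = 13.37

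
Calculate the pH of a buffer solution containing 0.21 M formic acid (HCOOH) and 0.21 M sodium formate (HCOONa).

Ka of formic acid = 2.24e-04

pKa = -log(2.24e-04) = 3.65. pH = pKa + log([A⁻]/[HA]) = 3.65 + log(0.21/0.21)

pH = 3.65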